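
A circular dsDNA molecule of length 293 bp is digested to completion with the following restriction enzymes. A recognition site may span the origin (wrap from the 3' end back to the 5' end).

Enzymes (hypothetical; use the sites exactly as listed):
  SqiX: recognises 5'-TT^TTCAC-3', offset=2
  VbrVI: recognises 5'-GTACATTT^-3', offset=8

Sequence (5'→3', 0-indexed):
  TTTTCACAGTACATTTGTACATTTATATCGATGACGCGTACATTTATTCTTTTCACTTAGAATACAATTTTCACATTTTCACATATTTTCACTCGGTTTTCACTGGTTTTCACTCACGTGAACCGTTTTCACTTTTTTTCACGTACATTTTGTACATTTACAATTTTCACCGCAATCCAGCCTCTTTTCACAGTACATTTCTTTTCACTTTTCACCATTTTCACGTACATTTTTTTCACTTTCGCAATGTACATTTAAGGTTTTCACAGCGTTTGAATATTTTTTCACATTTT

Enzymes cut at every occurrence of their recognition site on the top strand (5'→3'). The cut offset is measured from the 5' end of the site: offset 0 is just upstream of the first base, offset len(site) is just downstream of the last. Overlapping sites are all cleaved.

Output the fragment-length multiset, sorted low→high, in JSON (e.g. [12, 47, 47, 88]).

Site scan:
  SqiX TTTTCAC/2: at [0, 49, 67, 75, 85, 96, 106, 125, 135, 163, 184, 201, 208, 217, 232, 260, 281] ⇒ [2, 51, 69, 77, 87, 98, 108, 127, 137, 165, 186, 203, 210, 219, 234, 262, 283]
  VbrVI GTACATTT/8: at [8, 16, 37, 142, 151, 192, 224, 248] ⇒ [16, 24, 45, 150, 159, 200, 232, 256]

Pooled cuts: [2, 16, 24, 45, 51, 69, 77, 87, 98, 108, 127, 137, 150, 159, 165, 186, 200, 203, 210, 219, 232, 234, 256, 262, 283]

Fragments:
  2→16: 14 bp
  16→24: 8 bp
  24→45: 21 bp
  45→51: 6 bp
  51→69: 18 bp
  69→77: 8 bp
  77→87: 10 bp
  87→98: 11 bp
  98→108: 10 bp
  108→127: 19 bp
  127→137: 10 bp
  137→150: 13 bp
  150→159: 9 bp
  159→165: 6 bp
  165→186: 21 bp
  186→200: 14 bp
  200→203: 3 bp
  203→210: 7 bp
  210→219: 9 bp
  219→232: 13 bp
  232→234: 2 bp
  234→256: 22 bp
  256→262: 6 bp
  262→283: 21 bp
  283→2 (wrap): 293-283+2 = 12 bp

[2,3,6,6,6,7,8,8,9,9,10,10,10,11,12,13,13,14,14,18,19,21,21,21,22]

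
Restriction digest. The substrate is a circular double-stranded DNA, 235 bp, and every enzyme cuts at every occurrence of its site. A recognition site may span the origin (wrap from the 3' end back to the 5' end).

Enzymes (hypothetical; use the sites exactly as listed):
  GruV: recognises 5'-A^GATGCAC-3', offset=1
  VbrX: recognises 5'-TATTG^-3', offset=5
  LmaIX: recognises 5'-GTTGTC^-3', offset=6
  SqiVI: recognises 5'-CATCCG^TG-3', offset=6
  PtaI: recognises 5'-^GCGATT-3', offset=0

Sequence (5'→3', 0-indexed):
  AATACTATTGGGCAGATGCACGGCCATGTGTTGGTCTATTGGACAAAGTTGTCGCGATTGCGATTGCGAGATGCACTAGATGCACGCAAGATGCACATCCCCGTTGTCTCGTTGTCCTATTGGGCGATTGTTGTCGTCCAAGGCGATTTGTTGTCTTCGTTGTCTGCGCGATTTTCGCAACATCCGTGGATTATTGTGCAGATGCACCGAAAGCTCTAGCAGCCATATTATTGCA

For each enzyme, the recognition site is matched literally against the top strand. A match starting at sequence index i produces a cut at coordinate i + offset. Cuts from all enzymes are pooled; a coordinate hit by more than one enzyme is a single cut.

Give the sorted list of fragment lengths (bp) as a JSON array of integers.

Per-enzyme occurrences:
  GruV (AGATGCAC, off=1): starts [13, 68, 77, 88, 199] → cuts [14, 69, 78, 89, 200]
  VbrX (TATTG, off=5): starts [5, 36, 117, 191, 228] → cuts [10, 41, 122, 196, 233]
  LmaIX (GTTGTC, off=6): starts [47, 102, 110, 129, 149, 158] → cuts [53, 108, 116, 135, 155, 164]
  SqiVI (CATCCGTG, off=6): starts [180] → cuts [186]
  PtaI (GCGATT, off=0): starts [53, 59, 123, 142, 167] → cuts [53, 59, 123, 142, 167]

Pooled cuts: [10, 14, 41, 53, 59, 69, 78, 89, 108, 116, 122, 123, 135, 142, 155, 164, 167, 186, 196, 200, 233]

Fragment lengths:
  10→14: 4 bp
  14→41: 27 bp
  41→53: 12 bp
  53→59: 6 bp
  59→69: 10 bp
  69→78: 9 bp
  78→89: 11 bp
  89→108: 19 bp
  108→116: 8 bp
  116→122: 6 bp
  122→123: 1 bp
  123→135: 12 bp
  135→142: 7 bp
  142→155: 13 bp
  155→164: 9 bp
  164→167: 3 bp
  167→186: 19 bp
  186→196: 10 bp
  196→200: 4 bp
  200→233: 33 bp
  233→10 (wrap): 235-233+10 = 12 bp

[1,3,4,4,6,6,7,8,9,9,10,10,11,12,12,12,13,19,19,27,33]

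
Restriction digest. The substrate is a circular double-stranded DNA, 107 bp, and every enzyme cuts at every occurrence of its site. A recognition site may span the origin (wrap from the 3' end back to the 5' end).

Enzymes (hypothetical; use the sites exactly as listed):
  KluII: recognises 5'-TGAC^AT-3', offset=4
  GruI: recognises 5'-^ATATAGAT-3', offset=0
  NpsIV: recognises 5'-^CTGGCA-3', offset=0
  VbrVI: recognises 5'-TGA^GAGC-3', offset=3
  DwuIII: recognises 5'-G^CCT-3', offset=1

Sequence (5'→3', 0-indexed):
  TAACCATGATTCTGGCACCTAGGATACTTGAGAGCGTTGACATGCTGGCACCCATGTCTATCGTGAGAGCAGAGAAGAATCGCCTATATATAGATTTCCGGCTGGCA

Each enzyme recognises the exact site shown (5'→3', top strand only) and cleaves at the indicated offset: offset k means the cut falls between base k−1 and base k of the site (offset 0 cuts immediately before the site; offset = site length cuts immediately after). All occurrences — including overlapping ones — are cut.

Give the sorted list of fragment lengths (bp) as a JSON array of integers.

Per-enzyme occurrences:
  KluII TGACAT/4: at [37] ⇒ [41]
  GruI ATATAGAT/0: at [87] ⇒ [87]
  NpsIV CTGGCA/0: at [11, 44, 101] ⇒ [11, 44, 101]
  VbrVI TGAGAGC/3: at [28, 63] ⇒ [31, 66]
  DwuIII GCCT/1: at [81] ⇒ [82]

All cut coordinates (distinct, sorted): [11, 31, 41, 44, 66, 82, 87, 101]

Fragment lengths:
  11→31: 20 bp
  31→41: 10 bp
  41→44: 3 bp
  44→66: 22 bp
  66→82: 16 bp
  82→87: 5 bp
  87→101: 14 bp
  101→11 (wrap): 107-101+11 = 17 bp

[3,5,10,14,16,17,20,22]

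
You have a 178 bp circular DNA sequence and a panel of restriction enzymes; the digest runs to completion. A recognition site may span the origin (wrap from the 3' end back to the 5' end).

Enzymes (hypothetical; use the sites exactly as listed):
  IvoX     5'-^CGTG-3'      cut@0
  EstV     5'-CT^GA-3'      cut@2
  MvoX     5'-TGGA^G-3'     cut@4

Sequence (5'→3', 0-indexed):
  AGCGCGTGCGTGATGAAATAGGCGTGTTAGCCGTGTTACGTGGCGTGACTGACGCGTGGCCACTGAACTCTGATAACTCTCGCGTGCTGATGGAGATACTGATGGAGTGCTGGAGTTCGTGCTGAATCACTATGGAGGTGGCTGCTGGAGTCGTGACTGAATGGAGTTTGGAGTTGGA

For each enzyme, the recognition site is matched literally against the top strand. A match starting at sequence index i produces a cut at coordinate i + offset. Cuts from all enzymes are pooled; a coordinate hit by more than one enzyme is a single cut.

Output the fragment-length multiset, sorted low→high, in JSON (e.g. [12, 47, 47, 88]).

Site scan:
  IvoX CGTG/0: at [4, 8, 22, 31, 38, 43, 54, 82, 117, 151] ⇒ [4, 8, 22, 31, 38, 43, 54, 82, 117, 151]
  EstV CTGA/2: at [48, 62, 69, 86, 98, 121, 156] ⇒ [50, 64, 71, 88, 100, 123, 158]
  MvoX TGGAG/4: at [90, 102, 110, 132, 145, 161, 168] ⇒ [94, 106, 114, 136, 149, 165, 172]

All cut coordinates (distinct, sorted): [4, 8, 22, 31, 38, 43, 50, 54, 64, 71, 82, 88, 94, 100, 106, 114, 117, 123, 136, 149, 151, 158, 165, 172]

Fragment lengths:
  4→8: 4 bp
  8→22: 14 bp
  22→31: 9 bp
  31→38: 7 bp
  38→43: 5 bp
  43→50: 7 bp
  50→54: 4 bp
  54→64: 10 bp
  64→71: 7 bp
  71→82: 11 bp
  82→88: 6 bp
  88→94: 6 bp
  94→100: 6 bp
  100→106: 6 bp
  106→114: 8 bp
  114→117: 3 bp
  117→123: 6 bp
  123→136: 13 bp
  136→149: 13 bp
  149→151: 2 bp
  151→158: 7 bp
  158→165: 7 bp
  165→172: 7 bp
  172→4 (wrap): 178-172+4 = 10 bp

[2,3,4,4,5,6,6,6,6,6,7,7,7,7,7,7,8,9,10,10,11,13,13,14]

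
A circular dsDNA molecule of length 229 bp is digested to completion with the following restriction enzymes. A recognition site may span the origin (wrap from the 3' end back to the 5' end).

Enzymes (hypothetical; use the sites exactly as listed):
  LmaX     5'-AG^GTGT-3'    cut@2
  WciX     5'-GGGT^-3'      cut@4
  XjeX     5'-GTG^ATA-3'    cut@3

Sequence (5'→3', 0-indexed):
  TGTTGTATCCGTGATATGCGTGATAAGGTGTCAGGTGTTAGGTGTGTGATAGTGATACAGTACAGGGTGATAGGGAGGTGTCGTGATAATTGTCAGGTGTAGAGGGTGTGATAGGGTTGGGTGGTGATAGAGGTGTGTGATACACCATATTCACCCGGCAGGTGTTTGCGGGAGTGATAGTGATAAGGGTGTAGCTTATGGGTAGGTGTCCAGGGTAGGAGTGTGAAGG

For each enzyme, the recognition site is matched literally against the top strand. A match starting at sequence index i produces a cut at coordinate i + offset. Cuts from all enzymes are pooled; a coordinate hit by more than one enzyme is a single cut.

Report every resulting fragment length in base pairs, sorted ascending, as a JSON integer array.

[1,2,3,4,5,5,6,6,6,7,7,7,7,7,8,8,8,9,11,11,11,12,13,14,14,15,22]

Per-enzyme occurrences:
  LmaX (AGGTGT, off=2): starts [25, 32, 39, 75, 94, 130, 159, 203, 226] → cuts [27, 34, 41, 77, 96, 132, 161, 205, 228]
  WciX (GGGT, off=4): starts [64, 103, 113, 118, 186, 199, 212] → cuts [68, 107, 117, 122, 190, 203, 216]
  XjeX (GTGATA, off=3): starts [10, 19, 45, 51, 66, 82, 107, 123, 136, 173, 179] → cuts [13, 22, 48, 54, 69, 85, 110, 126, 139, 176, 182]

Pooled cuts: [13, 22, 27, 34, 41, 48, 54, 68, 69, 77, 85, 96, 107, 110, 117, 122, 126, 132, 139, 161, 176, 182, 190, 203, 205, 216, 228]

Fragment lengths:
  13→22: 9 bp
  22→27: 5 bp
  27→34: 7 bp
  34→41: 7 bp
  41→48: 7 bp
  48→54: 6 bp
  54→68: 14 bp
  68→69: 1 bp
  69→77: 8 bp
  77→85: 8 bp
  85→96: 11 bp
  96→107: 11 bp
  107→110: 3 bp
  110→117: 7 bp
  117→122: 5 bp
  122→126: 4 bp
  126→132: 6 bp
  132→139: 7 bp
  139→161: 22 bp
  161→176: 15 bp
  176→182: 6 bp
  182→190: 8 bp
  190→203: 13 bp
  203→205: 2 bp
  205→216: 11 bp
  216→228: 12 bp
  228→13 (wrap): 229-228+13 = 14 bp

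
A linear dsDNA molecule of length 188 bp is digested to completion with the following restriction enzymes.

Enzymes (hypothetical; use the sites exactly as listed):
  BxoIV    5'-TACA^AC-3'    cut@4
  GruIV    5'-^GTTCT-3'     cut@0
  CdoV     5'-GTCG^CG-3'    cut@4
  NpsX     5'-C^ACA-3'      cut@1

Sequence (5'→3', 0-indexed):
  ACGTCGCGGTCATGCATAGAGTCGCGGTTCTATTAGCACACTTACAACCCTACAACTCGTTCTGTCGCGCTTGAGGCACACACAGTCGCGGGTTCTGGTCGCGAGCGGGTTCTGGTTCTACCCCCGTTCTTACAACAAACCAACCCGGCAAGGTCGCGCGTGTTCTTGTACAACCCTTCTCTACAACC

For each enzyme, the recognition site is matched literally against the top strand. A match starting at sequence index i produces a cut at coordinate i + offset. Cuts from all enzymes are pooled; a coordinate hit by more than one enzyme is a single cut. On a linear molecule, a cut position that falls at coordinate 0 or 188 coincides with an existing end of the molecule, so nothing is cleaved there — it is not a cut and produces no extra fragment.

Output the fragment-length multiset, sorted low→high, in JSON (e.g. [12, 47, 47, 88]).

[2,2,2,3,3,4,5,6,6,7,7,8,9,9,9,10,10,11,11,11,13,18,22]

Per-enzyme occurrences:
  BxoIV (TACAAC, off=4): starts [42, 50, 130, 168, 181] → cuts [46, 54, 134, 172, 185]
  GruIV (GTTCT, off=0): starts [26, 58, 91, 108, 114, 125, 161] → cuts [26, 58, 91, 108, 114, 125, 161]
  CdoV (GTCGCG, off=4): starts [2, 20, 63, 84, 97, 152] → cuts [6, 24, 67, 88, 101, 156]
  NpsX (CACA, off=1): starts [36, 76, 78, 80] → cuts [37, 77, 79, 81]

All cut coordinates (distinct, sorted): [6, 24, 26, 37, 46, 54, 58, 67, 77, 79, 81, 88, 91, 101, 108, 114, 125, 134, 156, 161, 172, 185]

Fragments:
  [0,6): 6 bp
  [6,24): 18 bp
  [24,26): 2 bp
  [26,37): 11 bp
  [37,46): 9 bp
  [46,54): 8 bp
  [54,58): 4 bp
  [58,67): 9 bp
  [67,77): 10 bp
  [77,79): 2 bp
  [79,81): 2 bp
  [81,88): 7 bp
  [88,91): 3 bp
  [91,101): 10 bp
  [101,108): 7 bp
  [108,114): 6 bp
  [114,125): 11 bp
  [125,134): 9 bp
  [134,156): 22 bp
  [156,161): 5 bp
  [161,172): 11 bp
  [172,185): 13 bp
  [185,188): 3 bp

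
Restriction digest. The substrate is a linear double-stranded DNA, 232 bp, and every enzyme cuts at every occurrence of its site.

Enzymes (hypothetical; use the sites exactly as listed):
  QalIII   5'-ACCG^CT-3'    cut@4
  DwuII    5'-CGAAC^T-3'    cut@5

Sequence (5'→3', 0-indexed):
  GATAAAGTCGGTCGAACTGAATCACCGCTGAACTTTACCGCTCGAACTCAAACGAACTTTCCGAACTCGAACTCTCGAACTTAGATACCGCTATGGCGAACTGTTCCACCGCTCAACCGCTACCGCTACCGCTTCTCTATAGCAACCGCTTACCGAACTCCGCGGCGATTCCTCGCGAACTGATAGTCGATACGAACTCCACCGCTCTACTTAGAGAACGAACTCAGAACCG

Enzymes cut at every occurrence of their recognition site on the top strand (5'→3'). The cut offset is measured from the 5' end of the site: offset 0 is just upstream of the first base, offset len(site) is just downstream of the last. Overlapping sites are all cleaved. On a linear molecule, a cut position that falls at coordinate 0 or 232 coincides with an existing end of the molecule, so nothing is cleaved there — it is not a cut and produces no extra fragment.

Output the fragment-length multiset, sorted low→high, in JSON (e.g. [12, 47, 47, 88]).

Site scan:
  QalIII ACCGCT/4: at [23, 36, 86, 107, 115, 121, 127, 144, 200] ⇒ [27, 40, 90, 111, 119, 125, 131, 148, 204]
  DwuII CGAACT/5: at [12, 42, 52, 61, 67, 75, 96, 153, 175, 192, 218] ⇒ [17, 47, 57, 66, 72, 80, 101, 158, 180, 197, 223]

All cut coordinates (distinct, sorted): [17, 27, 40, 47, 57, 66, 72, 80, 90, 101, 111, 119, 125, 131, 148, 158, 180, 197, 204, 223]

Fragment lengths:
  [0,17): 17 bp
  [17,27): 10 bp
  [27,40): 13 bp
  [40,47): 7 bp
  [47,57): 10 bp
  [57,66): 9 bp
  [66,72): 6 bp
  [72,80): 8 bp
  [80,90): 10 bp
  [90,101): 11 bp
  [101,111): 10 bp
  [111,119): 8 bp
  [119,125): 6 bp
  [125,131): 6 bp
  [131,148): 17 bp
  [148,158): 10 bp
  [158,180): 22 bp
  [180,197): 17 bp
  [197,204): 7 bp
  [204,223): 19 bp
  [223,232): 9 bp

[6,6,6,7,7,8,8,9,9,10,10,10,10,10,11,13,17,17,17,19,22]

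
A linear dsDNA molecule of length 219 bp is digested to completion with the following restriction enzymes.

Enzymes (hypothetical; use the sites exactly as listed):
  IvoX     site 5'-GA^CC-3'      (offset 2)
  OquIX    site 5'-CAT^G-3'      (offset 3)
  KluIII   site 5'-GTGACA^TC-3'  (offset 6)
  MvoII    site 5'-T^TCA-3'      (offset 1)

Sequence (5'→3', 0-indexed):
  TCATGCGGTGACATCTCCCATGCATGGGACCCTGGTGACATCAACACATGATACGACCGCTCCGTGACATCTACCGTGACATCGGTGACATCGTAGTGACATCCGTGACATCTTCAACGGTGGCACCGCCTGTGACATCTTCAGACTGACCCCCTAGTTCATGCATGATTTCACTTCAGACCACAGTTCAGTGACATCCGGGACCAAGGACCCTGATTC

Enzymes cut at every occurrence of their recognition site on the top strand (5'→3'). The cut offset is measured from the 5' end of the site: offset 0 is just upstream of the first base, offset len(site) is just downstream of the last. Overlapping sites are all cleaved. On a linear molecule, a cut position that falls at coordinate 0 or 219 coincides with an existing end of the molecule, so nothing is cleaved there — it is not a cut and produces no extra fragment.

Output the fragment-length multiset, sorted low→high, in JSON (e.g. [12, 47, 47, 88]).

Per-enzyme occurrences:
  IvoX GACC/2: at [27, 54, 147, 178, 201, 208] ⇒ [29, 56, 149, 180, 203, 210]
  OquIX CATG/3: at [1, 18, 22, 46, 159, 163] ⇒ [4, 21, 25, 49, 162, 166]
  KluIII GTGACATC/6: at [7, 34, 63, 75, 84, 95, 104, 131, 190] ⇒ [13, 40, 69, 81, 90, 101, 110, 137, 196]
  MvoII TTCA/1: at [112, 139, 157, 169, 174, 186] ⇒ [113, 140, 158, 170, 175, 187]

All cut coordinates (distinct, sorted): [4, 13, 21, 25, 29, 40, 49, 56, 69, 81, 90, 101, 110, 113, 137, 140, 149, 158, 162, 166, 170, 175, 180, 187, 196, 203, 210]

Fragment lengths:
  [0,4): 4 bp
  [4,13): 9 bp
  [13,21): 8 bp
  [21,25): 4 bp
  [25,29): 4 bp
  [29,40): 11 bp
  [40,49): 9 bp
  [49,56): 7 bp
  [56,69): 13 bp
  [69,81): 12 bp
  [81,90): 9 bp
  [90,101): 11 bp
  [101,110): 9 bp
  [110,113): 3 bp
  [113,137): 24 bp
  [137,140): 3 bp
  [140,149): 9 bp
  [149,158): 9 bp
  [158,162): 4 bp
  [162,166): 4 bp
  [166,170): 4 bp
  [170,175): 5 bp
  [175,180): 5 bp
  [180,187): 7 bp
  [187,196): 9 bp
  [196,203): 7 bp
  [203,210): 7 bp
  [210,219): 9 bp

[3,3,4,4,4,4,4,4,5,5,7,7,7,7,8,9,9,9,9,9,9,9,9,11,11,12,13,24]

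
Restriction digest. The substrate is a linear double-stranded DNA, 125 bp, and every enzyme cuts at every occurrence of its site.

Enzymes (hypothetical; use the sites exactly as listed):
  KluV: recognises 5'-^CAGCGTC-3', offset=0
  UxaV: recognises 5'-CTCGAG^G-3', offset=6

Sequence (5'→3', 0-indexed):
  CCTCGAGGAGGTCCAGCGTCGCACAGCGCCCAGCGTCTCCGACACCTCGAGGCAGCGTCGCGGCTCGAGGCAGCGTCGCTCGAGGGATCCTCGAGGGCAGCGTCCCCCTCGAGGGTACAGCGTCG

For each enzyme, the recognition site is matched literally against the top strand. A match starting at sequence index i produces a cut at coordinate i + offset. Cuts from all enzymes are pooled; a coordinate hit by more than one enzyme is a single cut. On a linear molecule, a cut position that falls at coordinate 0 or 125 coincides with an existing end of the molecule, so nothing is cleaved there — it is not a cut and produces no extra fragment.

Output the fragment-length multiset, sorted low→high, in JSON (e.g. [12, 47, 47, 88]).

Per-enzyme occurrences:
  KluV (CAGCGTC, off=0): starts [13, 30, 52, 70, 97, 117] → cuts [13, 30, 52, 70, 97, 117]
  UxaV (CTCGAGG, off=6): starts [1, 45, 63, 78, 89, 107] → cuts [7, 51, 69, 84, 95, 113]

Pooled cuts: [7, 13, 30, 51, 52, 69, 70, 84, 95, 97, 113, 117]

Fragment lengths:
  [0,7): 7 bp
  [7,13): 6 bp
  [13,30): 17 bp
  [30,51): 21 bp
  [51,52): 1 bp
  [52,69): 17 bp
  [69,70): 1 bp
  [70,84): 14 bp
  [84,95): 11 bp
  [95,97): 2 bp
  [97,113): 16 bp
  [113,117): 4 bp
  [117,125): 8 bp

[1,1,2,4,6,7,8,11,14,16,17,17,21]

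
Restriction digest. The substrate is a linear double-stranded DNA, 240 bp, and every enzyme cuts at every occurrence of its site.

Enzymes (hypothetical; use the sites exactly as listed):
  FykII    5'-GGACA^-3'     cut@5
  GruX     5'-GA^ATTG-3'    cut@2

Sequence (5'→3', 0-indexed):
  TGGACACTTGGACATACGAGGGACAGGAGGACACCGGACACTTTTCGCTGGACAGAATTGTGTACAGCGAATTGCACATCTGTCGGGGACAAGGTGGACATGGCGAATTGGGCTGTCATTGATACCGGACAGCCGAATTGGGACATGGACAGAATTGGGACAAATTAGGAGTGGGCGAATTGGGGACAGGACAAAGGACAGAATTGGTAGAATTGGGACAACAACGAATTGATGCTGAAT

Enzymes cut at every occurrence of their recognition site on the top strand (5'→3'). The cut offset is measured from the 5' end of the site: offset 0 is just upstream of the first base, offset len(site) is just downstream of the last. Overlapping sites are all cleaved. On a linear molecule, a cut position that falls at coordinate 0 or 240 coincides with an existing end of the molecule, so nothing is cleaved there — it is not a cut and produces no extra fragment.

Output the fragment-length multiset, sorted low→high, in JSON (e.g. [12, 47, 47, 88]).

Site scan:
  FykII (GGACA, off=5): starts [1, 9, 20, 28, 35, 49, 86, 95, 126, 140, 146, 157, 183, 188, 195, 215] → cuts [6, 14, 25, 33, 40, 54, 91, 100, 131, 145, 151, 162, 188, 193, 200, 220]
  GruX (GAATTG, off=2): starts [54, 68, 104, 134, 151, 176, 200, 209, 225] → cuts [56, 70, 106, 136, 153, 178, 202, 211, 227]

All cut coordinates (distinct, sorted): [6, 14, 25, 33, 40, 54, 56, 70, 91, 100, 106, 131, 136, 145, 151, 153, 162, 178, 188, 193, 200, 202, 211, 220, 227]

Fragments:
  [0,6): 6 bp
  [6,14): 8 bp
  [14,25): 11 bp
  [25,33): 8 bp
  [33,40): 7 bp
  [40,54): 14 bp
  [54,56): 2 bp
  [56,70): 14 bp
  [70,91): 21 bp
  [91,100): 9 bp
  [100,106): 6 bp
  [106,131): 25 bp
  [131,136): 5 bp
  [136,145): 9 bp
  [145,151): 6 bp
  [151,153): 2 bp
  [153,162): 9 bp
  [162,178): 16 bp
  [178,188): 10 bp
  [188,193): 5 bp
  [193,200): 7 bp
  [200,202): 2 bp
  [202,211): 9 bp
  [211,220): 9 bp
  [220,227): 7 bp
  [227,240): 13 bp

[2,2,2,5,5,6,6,6,7,7,7,8,8,9,9,9,9,9,10,11,13,14,14,16,21,25]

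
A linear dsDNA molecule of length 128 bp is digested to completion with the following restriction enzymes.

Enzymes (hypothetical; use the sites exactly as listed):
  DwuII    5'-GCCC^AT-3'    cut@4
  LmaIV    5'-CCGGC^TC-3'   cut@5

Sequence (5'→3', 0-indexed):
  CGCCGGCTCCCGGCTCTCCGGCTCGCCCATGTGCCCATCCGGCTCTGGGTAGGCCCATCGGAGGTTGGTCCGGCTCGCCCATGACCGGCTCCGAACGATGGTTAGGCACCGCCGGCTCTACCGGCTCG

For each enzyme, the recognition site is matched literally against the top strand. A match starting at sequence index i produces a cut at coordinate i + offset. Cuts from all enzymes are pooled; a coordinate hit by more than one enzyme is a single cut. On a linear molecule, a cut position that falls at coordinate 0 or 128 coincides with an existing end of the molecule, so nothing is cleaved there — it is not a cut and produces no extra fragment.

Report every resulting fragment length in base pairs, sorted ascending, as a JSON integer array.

Per-enzyme occurrences:
  DwuII GCCCAT/4: at [24, 32, 52, 76] ⇒ [28, 36, 56, 80]
  LmaIV CCGGCTC/5: at [2, 9, 17, 38, 69, 84, 111, 120] ⇒ [7, 14, 22, 43, 74, 89, 116, 125]

All cut coordinates (distinct, sorted): [7, 14, 22, 28, 36, 43, 56, 74, 80, 89, 116, 125]

Fragment lengths:
  [0,7): 7 bp
  [7,14): 7 bp
  [14,22): 8 bp
  [22,28): 6 bp
  [28,36): 8 bp
  [36,43): 7 bp
  [43,56): 13 bp
  [56,74): 18 bp
  [74,80): 6 bp
  [80,89): 9 bp
  [89,116): 27 bp
  [116,125): 9 bp
  [125,128): 3 bp

[3,6,6,7,7,7,8,8,9,9,13,18,27]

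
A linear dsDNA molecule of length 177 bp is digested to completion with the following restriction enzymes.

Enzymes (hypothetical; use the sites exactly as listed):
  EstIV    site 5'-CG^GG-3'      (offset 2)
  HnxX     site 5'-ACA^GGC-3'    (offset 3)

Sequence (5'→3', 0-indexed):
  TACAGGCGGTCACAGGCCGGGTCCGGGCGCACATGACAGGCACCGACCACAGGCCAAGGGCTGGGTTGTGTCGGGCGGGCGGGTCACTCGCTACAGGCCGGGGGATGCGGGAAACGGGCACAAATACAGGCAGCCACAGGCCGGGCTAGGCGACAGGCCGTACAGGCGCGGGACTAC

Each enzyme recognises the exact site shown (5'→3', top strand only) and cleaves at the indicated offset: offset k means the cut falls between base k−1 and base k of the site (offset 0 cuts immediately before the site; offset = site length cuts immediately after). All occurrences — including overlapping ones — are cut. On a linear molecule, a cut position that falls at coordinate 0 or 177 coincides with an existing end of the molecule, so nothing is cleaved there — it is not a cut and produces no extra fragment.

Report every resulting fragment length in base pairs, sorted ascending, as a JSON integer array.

[4,4,4,5,5,5,6,6,7,7,9,9,10,10,12,12,13,13,14,22]

Site scan:
  EstIV (CGGG, off=2): starts [17, 23, 71, 75, 79, 98, 107, 114, 141, 168] → cuts [19, 25, 73, 77, 81, 100, 109, 116, 143, 170]
  HnxX (ACAGGC, off=3): starts [1, 11, 35, 48, 92, 125, 135, 152, 161] → cuts [4, 14, 38, 51, 95, 128, 138, 155, 164]

Pooled cuts: [4, 14, 19, 25, 38, 51, 73, 77, 81, 95, 100, 109, 116, 128, 138, 143, 155, 164, 170]

Fragments:
  [0,4): 4 bp
  [4,14): 10 bp
  [14,19): 5 bp
  [19,25): 6 bp
  [25,38): 13 bp
  [38,51): 13 bp
  [51,73): 22 bp
  [73,77): 4 bp
  [77,81): 4 bp
  [81,95): 14 bp
  [95,100): 5 bp
  [100,109): 9 bp
  [109,116): 7 bp
  [116,128): 12 bp
  [128,138): 10 bp
  [138,143): 5 bp
  [143,155): 12 bp
  [155,164): 9 bp
  [164,170): 6 bp
  [170,177): 7 bp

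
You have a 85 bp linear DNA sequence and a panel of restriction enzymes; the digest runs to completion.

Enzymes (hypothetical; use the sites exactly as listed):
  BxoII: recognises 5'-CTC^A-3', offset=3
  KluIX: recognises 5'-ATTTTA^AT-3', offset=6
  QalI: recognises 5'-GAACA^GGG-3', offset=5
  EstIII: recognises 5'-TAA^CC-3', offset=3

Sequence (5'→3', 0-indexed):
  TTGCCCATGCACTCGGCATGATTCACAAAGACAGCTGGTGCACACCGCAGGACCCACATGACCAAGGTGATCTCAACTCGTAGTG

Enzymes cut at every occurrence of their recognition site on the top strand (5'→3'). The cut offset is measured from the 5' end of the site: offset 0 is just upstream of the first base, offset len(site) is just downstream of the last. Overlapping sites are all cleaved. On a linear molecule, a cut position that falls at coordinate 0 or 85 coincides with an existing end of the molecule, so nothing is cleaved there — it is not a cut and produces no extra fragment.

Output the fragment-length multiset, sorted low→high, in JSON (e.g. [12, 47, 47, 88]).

Scan for sites:
  BxoII CTCA/3: at [71] ⇒ [74]
  KluIX (ATTTTAAT, off=6): no sites
  QalI (GAACAGGG, off=5): no sites
  EstIII (TAACC, off=3): no sites

Pooled cuts: [74]

Fragment lengths:
  [0,74): 74 bp
  [74,85): 11 bp

[11,74]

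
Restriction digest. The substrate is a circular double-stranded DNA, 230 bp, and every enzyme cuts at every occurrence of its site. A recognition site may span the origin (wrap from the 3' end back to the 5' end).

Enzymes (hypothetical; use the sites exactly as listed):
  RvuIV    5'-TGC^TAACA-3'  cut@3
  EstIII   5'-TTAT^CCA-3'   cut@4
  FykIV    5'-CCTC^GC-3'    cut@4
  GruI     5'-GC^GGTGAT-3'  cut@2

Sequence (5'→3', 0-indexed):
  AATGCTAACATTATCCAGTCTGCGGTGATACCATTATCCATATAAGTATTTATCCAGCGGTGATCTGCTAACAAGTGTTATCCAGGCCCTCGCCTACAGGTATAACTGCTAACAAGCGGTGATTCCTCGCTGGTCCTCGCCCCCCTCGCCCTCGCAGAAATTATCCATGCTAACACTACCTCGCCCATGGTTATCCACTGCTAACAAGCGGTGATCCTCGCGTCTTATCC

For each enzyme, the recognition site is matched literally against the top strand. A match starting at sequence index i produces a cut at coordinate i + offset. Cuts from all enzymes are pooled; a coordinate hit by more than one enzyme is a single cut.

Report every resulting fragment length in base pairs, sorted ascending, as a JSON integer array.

Per-enzyme occurrences:
  RvuIV TGCTAACA/3: at [2, 65, 106, 167, 198] ⇒ [5, 68, 109, 170, 201]
  EstIII TTATCCA/4: at [10, 33, 49, 77, 160, 190, 224] ⇒ [14, 37, 53, 81, 164, 194, 228]
  FykIV CCTCGC/4: at [87, 124, 134, 143, 149, 178, 215] ⇒ [91, 128, 138, 147, 153, 182, 219]
  GruI GCGGTGAT/2: at [21, 56, 115, 207] ⇒ [23, 58, 117, 209]

All cut coordinates (distinct, sorted): [5, 14, 23, 37, 53, 58, 68, 81, 91, 109, 117, 128, 138, 147, 153, 164, 170, 182, 194, 201, 209, 219, 228]

Fragment lengths:
  5→14: 9 bp
  14→23: 9 bp
  23→37: 14 bp
  37→53: 16 bp
  53→58: 5 bp
  58→68: 10 bp
  68→81: 13 bp
  81→91: 10 bp
  91→109: 18 bp
  109→117: 8 bp
  117→128: 11 bp
  128→138: 10 bp
  138→147: 9 bp
  147→153: 6 bp
  153→164: 11 bp
  164→170: 6 bp
  170→182: 12 bp
  182→194: 12 bp
  194→201: 7 bp
  201→209: 8 bp
  209→219: 10 bp
  219→228: 9 bp
  228→5 (wrap): 230-228+5 = 7 bp

[5,6,6,7,7,8,8,9,9,9,9,10,10,10,10,11,11,12,12,13,14,16,18]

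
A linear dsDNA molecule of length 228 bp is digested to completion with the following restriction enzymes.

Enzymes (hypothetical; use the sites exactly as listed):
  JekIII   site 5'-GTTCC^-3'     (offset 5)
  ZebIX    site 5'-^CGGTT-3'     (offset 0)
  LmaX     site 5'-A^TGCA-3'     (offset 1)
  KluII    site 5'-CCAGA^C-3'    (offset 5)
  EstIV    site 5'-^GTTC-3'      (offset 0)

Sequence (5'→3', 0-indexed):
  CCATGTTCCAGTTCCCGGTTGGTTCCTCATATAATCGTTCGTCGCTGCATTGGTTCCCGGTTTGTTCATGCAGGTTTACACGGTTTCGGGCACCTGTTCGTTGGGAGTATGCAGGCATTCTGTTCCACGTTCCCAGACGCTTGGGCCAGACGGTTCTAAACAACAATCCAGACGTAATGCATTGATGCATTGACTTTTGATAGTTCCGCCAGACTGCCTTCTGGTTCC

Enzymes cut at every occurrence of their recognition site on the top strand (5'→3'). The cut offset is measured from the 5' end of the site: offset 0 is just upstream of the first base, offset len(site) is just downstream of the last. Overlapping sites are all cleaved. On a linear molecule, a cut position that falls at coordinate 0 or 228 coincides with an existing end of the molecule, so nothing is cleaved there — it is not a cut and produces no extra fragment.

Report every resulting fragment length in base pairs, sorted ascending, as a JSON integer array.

[1,2,2,4,4,5,5,5,5,5,5,5,5,5,5,6,6,6,8,10,10,12,12,13,14,15,16,17,20]

Per-enzyme occurrences:
  JekIII GTTCC/5: at [4, 10, 21, 52, 121, 128, 202, 223] ⇒ [9, 15, 26, 57, 126, 133, 207] (position 228 is a terminus of the linear molecule — no cut)
  ZebIX CGGTT/0: at [15, 57, 80, 150] ⇒ [15, 57, 80, 150]
  LmaX ATGCA/1: at [67, 108, 176, 184] ⇒ [68, 109, 177, 185]
  KluII CCAGAC/5: at [132, 145, 167, 208] ⇒ [137, 150, 172, 213]
  EstIV GTTC/0: at [4, 10, 21, 36, 52, 63, 95, 121, 128, 152, 202, 223] ⇒ [4, 10, 21, 36, 52, 63, 95, 121, 128, 152, 202, 223]

Pooled cuts: [4, 9, 10, 15, 21, 26, 36, 52, 57, 63, 68, 80, 95, 109, 121, 126, 128, 133, 137, 150, 152, 172, 177, 185, 202, 207, 213, 223]

Fragment lengths:
  [0,4): 4 bp
  [4,9): 5 bp
  [9,10): 1 bp
  [10,15): 5 bp
  [15,21): 6 bp
  [21,26): 5 bp
  [26,36): 10 bp
  [36,52): 16 bp
  [52,57): 5 bp
  [57,63): 6 bp
  [63,68): 5 bp
  [68,80): 12 bp
  [80,95): 15 bp
  [95,109): 14 bp
  [109,121): 12 bp
  [121,126): 5 bp
  [126,128): 2 bp
  [128,133): 5 bp
  [133,137): 4 bp
  [137,150): 13 bp
  [150,152): 2 bp
  [152,172): 20 bp
  [172,177): 5 bp
  [177,185): 8 bp
  [185,202): 17 bp
  [202,207): 5 bp
  [207,213): 6 bp
  [213,223): 10 bp
  [223,228): 5 bp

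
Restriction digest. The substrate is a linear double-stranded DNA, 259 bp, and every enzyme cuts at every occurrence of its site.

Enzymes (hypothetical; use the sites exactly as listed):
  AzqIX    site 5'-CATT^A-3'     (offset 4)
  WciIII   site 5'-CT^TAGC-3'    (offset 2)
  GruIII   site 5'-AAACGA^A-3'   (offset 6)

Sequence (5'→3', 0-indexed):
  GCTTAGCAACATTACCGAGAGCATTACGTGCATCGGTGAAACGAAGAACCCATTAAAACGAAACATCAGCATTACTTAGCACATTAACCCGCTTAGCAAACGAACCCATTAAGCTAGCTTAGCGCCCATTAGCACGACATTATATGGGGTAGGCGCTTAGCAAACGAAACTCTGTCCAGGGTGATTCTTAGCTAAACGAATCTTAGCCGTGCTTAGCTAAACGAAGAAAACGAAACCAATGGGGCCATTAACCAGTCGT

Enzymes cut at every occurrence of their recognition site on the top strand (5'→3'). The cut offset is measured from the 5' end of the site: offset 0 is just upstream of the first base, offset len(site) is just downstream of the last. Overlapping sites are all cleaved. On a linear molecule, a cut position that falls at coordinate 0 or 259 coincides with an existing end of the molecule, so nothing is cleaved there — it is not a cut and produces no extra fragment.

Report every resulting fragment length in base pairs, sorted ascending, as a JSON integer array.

[3,3,4,7,7,8,9,9,9,10,10,10,10,10,10,11,11,11,11,12,12,16,16,19,21]

Site scan:
  AzqIX (CATTA, off=4): starts [9, 21, 50, 69, 81, 106, 126, 137, 245] → cuts [13, 25, 54, 73, 85, 110, 130, 141, 249]
  WciIII (CTTAGC, off=2): starts [1, 74, 91, 117, 155, 186, 201, 211] → cuts [3, 76, 93, 119, 157, 188, 203, 213]
  GruIII (AAACGAA, off=6): starts [38, 55, 97, 161, 193, 218, 227] → cuts [44, 61, 103, 167, 199, 224, 233]

Pooled cuts: [3, 13, 25, 44, 54, 61, 73, 76, 85, 93, 103, 110, 119, 130, 141, 157, 167, 188, 199, 203, 213, 224, 233, 249]

Fragment lengths:
  [0,3): 3 bp
  [3,13): 10 bp
  [13,25): 12 bp
  [25,44): 19 bp
  [44,54): 10 bp
  [54,61): 7 bp
  [61,73): 12 bp
  [73,76): 3 bp
  [76,85): 9 bp
  [85,93): 8 bp
  [93,103): 10 bp
  [103,110): 7 bp
  [110,119): 9 bp
  [119,130): 11 bp
  [130,141): 11 bp
  [141,157): 16 bp
  [157,167): 10 bp
  [167,188): 21 bp
  [188,199): 11 bp
  [199,203): 4 bp
  [203,213): 10 bp
  [213,224): 11 bp
  [224,233): 9 bp
  [233,249): 16 bp
  [249,259): 10 bp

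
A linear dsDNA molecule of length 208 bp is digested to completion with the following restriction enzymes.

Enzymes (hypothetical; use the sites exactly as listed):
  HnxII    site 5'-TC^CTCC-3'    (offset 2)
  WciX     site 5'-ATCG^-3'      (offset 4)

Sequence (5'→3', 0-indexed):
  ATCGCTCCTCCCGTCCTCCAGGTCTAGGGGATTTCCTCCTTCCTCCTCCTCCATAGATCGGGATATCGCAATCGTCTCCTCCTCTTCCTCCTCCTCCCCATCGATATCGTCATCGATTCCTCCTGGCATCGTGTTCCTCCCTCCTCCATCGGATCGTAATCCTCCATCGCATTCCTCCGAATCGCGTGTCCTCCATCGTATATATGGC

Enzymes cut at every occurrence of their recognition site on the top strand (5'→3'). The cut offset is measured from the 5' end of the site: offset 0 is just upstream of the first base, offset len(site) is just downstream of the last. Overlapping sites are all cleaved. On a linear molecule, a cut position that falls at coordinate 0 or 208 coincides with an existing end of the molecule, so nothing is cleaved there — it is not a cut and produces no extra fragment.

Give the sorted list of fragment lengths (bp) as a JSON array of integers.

[3,3,3,3,3,4,4,4,5,5,5,5,6,6,6,6,7,7,8,8,8,8,8,9,10,10,10,12,12,20]

Site scan:
  HnxII (TCCTCC, off=2): starts [5, 13, 33, 40, 43, 46, 76, 85, 88, 91, 117, 134, 141, 159, 172, 188] → cuts [7, 15, 35, 42, 45, 48, 78, 87, 90, 93, 119, 136, 143, 161, 174, 190]
  WciX (ATCG, off=4): starts [0, 56, 64, 70, 99, 105, 111, 127, 147, 152, 165, 180, 194] → cuts [4, 60, 68, 74, 103, 109, 115, 131, 151, 156, 169, 184, 198]

Pooled cuts: [4, 7, 15, 35, 42, 45, 48, 60, 68, 74, 78, 87, 90, 93, 103, 109, 115, 119, 131, 136, 143, 151, 156, 161, 169, 174, 184, 190, 198]

Fragments:
  [0,4): 4 bp
  [4,7): 3 bp
  [7,15): 8 bp
  [15,35): 20 bp
  [35,42): 7 bp
  [42,45): 3 bp
  [45,48): 3 bp
  [48,60): 12 bp
  [60,68): 8 bp
  [68,74): 6 bp
  [74,78): 4 bp
  [78,87): 9 bp
  [87,90): 3 bp
  [90,93): 3 bp
  [93,103): 10 bp
  [103,109): 6 bp
  [109,115): 6 bp
  [115,119): 4 bp
  [119,131): 12 bp
  [131,136): 5 bp
  [136,143): 7 bp
  [143,151): 8 bp
  [151,156): 5 bp
  [156,161): 5 bp
  [161,169): 8 bp
  [169,174): 5 bp
  [174,184): 10 bp
  [184,190): 6 bp
  [190,198): 8 bp
  [198,208): 10 bp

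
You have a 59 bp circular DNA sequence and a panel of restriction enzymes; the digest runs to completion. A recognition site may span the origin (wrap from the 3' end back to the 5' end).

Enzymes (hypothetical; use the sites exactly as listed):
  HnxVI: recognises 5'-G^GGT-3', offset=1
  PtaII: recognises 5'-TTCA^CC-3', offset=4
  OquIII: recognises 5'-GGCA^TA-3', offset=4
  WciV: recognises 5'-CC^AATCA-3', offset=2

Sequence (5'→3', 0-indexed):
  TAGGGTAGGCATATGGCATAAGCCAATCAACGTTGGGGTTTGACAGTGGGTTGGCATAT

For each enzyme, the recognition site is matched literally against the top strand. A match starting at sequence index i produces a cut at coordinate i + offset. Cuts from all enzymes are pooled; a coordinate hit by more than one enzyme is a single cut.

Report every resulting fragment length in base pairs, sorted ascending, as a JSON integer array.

[6,6,7,8,8,12,12]

Scan for sites:
  HnxVI (GGGT, off=1): starts [2, 35, 47] → cuts [3, 36, 48]
  PtaII (TTCACC, off=4): no sites
  OquIII (GGCATA, off=4): starts [7, 14, 52] → cuts [11, 18, 56]
  WciV (CCAATCA, off=2): starts [22] → cuts [24]

Pooled cuts: [3, 11, 18, 24, 36, 48, 56]

Fragment lengths:
  3→11: 8 bp
  11→18: 7 bp
  18→24: 6 bp
  24→36: 12 bp
  36→48: 12 bp
  48→56: 8 bp
  56→3 (wrap): 59-56+3 = 6 bp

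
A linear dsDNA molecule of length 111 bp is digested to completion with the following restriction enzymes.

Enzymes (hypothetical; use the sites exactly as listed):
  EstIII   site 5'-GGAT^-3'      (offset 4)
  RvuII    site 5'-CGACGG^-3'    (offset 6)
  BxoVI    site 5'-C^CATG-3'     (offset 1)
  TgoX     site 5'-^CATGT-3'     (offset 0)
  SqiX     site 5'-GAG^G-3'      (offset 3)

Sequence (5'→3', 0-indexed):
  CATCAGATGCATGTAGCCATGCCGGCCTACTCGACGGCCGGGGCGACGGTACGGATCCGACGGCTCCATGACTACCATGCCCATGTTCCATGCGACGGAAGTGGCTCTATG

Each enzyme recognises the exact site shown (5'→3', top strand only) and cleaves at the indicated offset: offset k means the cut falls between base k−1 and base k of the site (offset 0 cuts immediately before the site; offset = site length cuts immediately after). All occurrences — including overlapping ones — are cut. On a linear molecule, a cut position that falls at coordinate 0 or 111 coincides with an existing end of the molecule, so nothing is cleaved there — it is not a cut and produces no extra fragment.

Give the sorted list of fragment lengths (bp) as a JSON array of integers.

[3,6,7,7,7,8,9,9,10,12,13,20]

Site scan:
  EstIII GGAT/4: at [52] ⇒ [56]
  RvuII CGACGG/6: at [31, 43, 57, 92] ⇒ [37, 49, 63, 98]
  BxoVI CCATG/1: at [16, 65, 74, 80, 87] ⇒ [17, 66, 75, 81, 88]
  TgoX CATGT/0: at [9, 81] ⇒ [9, 81]
  SqiX (GAGG, off=3): no sites

All cut coordinates (distinct, sorted): [9, 17, 37, 49, 56, 63, 66, 75, 81, 88, 98]

Fragments:
  [0,9): 9 bp
  [9,17): 8 bp
  [17,37): 20 bp
  [37,49): 12 bp
  [49,56): 7 bp
  [56,63): 7 bp
  [63,66): 3 bp
  [66,75): 9 bp
  [75,81): 6 bp
  [81,88): 7 bp
  [88,98): 10 bp
  [98,111): 13 bp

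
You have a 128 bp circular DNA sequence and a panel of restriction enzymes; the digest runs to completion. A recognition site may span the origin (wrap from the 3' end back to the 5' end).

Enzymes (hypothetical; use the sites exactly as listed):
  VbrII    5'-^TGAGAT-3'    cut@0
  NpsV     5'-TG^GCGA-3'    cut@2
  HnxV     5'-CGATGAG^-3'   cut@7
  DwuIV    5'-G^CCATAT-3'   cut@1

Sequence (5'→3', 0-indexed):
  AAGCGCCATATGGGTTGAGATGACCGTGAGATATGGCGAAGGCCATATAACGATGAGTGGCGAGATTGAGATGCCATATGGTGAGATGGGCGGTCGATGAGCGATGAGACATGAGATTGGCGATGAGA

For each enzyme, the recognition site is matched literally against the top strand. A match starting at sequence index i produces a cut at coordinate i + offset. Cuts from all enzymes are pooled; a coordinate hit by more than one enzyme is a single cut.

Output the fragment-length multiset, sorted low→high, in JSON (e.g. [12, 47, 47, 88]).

[2,3,6,7,7,7,7,8,8,8,9,10,11,15,20]

Scan for sites:
  VbrII TGAGAT/0: at [15, 26, 66, 81, 111] ⇒ [15, 26, 66, 81, 111]
  NpsV TGGCGA/2: at [33, 57, 117] ⇒ [35, 59, 119]
  HnxV CGATGAG/7: at [50, 94, 101, 120] ⇒ [57, 101, 108, 127]
  DwuIV GCCATAT/1: at [4, 41, 72] ⇒ [5, 42, 73]

Pooled cuts: [5, 15, 26, 35, 42, 57, 59, 66, 73, 81, 101, 108, 111, 119, 127]

Fragments:
  5→15: 10 bp
  15→26: 11 bp
  26→35: 9 bp
  35→42: 7 bp
  42→57: 15 bp
  57→59: 2 bp
  59→66: 7 bp
  66→73: 7 bp
  73→81: 8 bp
  81→101: 20 bp
  101→108: 7 bp
  108→111: 3 bp
  111→119: 8 bp
  119→127: 8 bp
  127→5 (wrap): 128-127+5 = 6 bp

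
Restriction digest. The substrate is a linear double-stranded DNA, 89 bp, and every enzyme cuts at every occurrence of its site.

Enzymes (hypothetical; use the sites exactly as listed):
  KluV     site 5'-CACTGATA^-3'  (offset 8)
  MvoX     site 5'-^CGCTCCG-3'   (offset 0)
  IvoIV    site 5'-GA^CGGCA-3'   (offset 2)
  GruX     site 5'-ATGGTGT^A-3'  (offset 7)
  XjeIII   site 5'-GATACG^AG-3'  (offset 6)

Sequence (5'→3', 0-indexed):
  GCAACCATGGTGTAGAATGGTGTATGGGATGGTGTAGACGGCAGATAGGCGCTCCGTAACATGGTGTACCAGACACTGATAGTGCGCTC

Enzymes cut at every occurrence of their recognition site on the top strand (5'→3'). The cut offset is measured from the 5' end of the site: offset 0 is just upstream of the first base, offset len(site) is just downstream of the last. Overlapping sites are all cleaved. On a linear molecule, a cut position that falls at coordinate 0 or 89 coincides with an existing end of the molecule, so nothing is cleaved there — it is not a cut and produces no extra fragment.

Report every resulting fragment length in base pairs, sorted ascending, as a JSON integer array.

[3,8,10,11,12,13,14,18]

Scan for sites:
  KluV (CACTGATA, off=8): starts [73] → cuts [81]
  MvoX (CGCTCCG, off=0): starts [49] → cuts [49]
  IvoIV (GACGGCA, off=2): starts [36] → cuts [38]
  GruX (ATGGTGTA, off=7): starts [6, 16, 28, 60] → cuts [13, 23, 35, 67]
  XjeIII (GATACGAG, off=6): no sites

All cut coordinates (distinct, sorted): [13, 23, 35, 38, 49, 67, 81]

Fragment lengths:
  [0,13): 13 bp
  [13,23): 10 bp
  [23,35): 12 bp
  [35,38): 3 bp
  [38,49): 11 bp
  [49,67): 18 bp
  [67,81): 14 bp
  [81,89): 8 bp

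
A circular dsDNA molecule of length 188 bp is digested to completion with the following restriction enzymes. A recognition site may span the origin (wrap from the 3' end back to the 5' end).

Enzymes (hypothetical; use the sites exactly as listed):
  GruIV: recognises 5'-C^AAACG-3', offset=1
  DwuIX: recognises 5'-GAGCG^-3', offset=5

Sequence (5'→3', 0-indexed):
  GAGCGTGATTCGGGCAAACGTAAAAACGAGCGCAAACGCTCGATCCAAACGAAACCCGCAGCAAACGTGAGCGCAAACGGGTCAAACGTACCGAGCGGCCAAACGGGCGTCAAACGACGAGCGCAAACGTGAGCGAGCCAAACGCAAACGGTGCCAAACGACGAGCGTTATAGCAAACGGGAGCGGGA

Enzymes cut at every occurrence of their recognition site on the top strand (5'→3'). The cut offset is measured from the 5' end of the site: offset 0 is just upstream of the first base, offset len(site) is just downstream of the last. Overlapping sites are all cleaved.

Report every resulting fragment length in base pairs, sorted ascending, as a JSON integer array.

[1,1,1,3,4,6,7,8,9,10,10,11,11,11,11,12,12,13,14,16,17]

Scan for sites:
  GruIV (CAAACG, off=1): starts [14, 32, 45, 61, 73, 82, 99, 110, 123, 138, 144, 154, 173] → cuts [15, 33, 46, 62, 74, 83, 100, 111, 124, 139, 145, 155, 174]
  DwuIX (GAGCG, off=5): starts [0, 27, 68, 92, 118, 130, 162, 180] → cuts [5, 32, 73, 97, 123, 135, 167, 185]

All cut coordinates (distinct, sorted): [5, 15, 32, 33, 46, 62, 73, 74, 83, 97, 100, 111, 123, 124, 135, 139, 145, 155, 167, 174, 185]

Fragment lengths:
  5→15: 10 bp
  15→32: 17 bp
  32→33: 1 bp
  33→46: 13 bp
  46→62: 16 bp
  62→73: 11 bp
  73→74: 1 bp
  74→83: 9 bp
  83→97: 14 bp
  97→100: 3 bp
  100→111: 11 bp
  111→123: 12 bp
  123→124: 1 bp
  124→135: 11 bp
  135→139: 4 bp
  139→145: 6 bp
  145→155: 10 bp
  155→167: 12 bp
  167→174: 7 bp
  174→185: 11 bp
  185→5 (wrap): 188-185+5 = 8 bp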